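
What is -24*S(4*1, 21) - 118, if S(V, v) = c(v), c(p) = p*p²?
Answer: -222382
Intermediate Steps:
c(p) = p³
S(V, v) = v³
-24*S(4*1, 21) - 118 = -24*21³ - 118 = -24*9261 - 118 = -222264 - 118 = -222382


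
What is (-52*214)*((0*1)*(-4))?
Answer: 0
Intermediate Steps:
(-52*214)*((0*1)*(-4)) = -0*(-4) = -11128*0 = 0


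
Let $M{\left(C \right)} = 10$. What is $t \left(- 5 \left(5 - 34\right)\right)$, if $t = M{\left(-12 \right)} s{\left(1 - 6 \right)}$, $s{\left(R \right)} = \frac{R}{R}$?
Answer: $1450$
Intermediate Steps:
$s{\left(R \right)} = 1$
$t = 10$ ($t = 10 \cdot 1 = 10$)
$t \left(- 5 \left(5 - 34\right)\right) = 10 \left(- 5 \left(5 - 34\right)\right) = 10 \left(\left(-5\right) \left(-29\right)\right) = 10 \cdot 145 = 1450$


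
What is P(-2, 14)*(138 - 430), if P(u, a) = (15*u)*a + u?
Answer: 123224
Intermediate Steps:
P(u, a) = u + 15*a*u (P(u, a) = 15*a*u + u = u + 15*a*u)
P(-2, 14)*(138 - 430) = (-2*(1 + 15*14))*(138 - 430) = -2*(1 + 210)*(-292) = -2*211*(-292) = -422*(-292) = 123224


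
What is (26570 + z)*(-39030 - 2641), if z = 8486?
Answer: -1460818576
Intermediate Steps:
(26570 + z)*(-39030 - 2641) = (26570 + 8486)*(-39030 - 2641) = 35056*(-41671) = -1460818576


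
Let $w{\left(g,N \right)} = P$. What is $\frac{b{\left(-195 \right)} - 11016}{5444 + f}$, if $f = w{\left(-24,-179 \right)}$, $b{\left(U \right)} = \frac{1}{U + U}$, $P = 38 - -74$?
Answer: $- \frac{4296241}{2166840} \approx -1.9827$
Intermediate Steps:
$P = 112$ ($P = 38 + 74 = 112$)
$w{\left(g,N \right)} = 112$
$b{\left(U \right)} = \frac{1}{2 U}$
$f = 112$
$\frac{b{\left(-195 \right)} - 11016}{5444 + f} = \frac{\frac{1}{2 \left(-195\right)} - 11016}{5444 + 112} = \frac{\frac{1}{2} \left(- \frac{1}{195}\right) - 11016}{5556} = \left(- \frac{1}{390} - 11016\right) \frac{1}{5556} = \left(- \frac{4296241}{390}\right) \frac{1}{5556} = - \frac{4296241}{2166840}$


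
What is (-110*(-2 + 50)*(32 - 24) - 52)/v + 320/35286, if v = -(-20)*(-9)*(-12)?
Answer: -62151013/3175740 ≈ -19.571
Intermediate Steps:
v = 2160 (v = -5*36*(-12) = -180*(-12) = 2160)
(-110*(-2 + 50)*(32 - 24) - 52)/v + 320/35286 = (-110*(-2 + 50)*(32 - 24) - 52)/2160 + 320/35286 = (-5280*8 - 52)*(1/2160) + 320*(1/35286) = (-110*384 - 52)*(1/2160) + 160/17643 = (-42240 - 52)*(1/2160) + 160/17643 = -42292*1/2160 + 160/17643 = -10573/540 + 160/17643 = -62151013/3175740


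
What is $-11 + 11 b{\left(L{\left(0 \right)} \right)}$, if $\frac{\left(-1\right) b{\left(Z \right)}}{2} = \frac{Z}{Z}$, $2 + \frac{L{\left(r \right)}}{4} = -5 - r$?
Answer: $-33$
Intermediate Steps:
$L{\left(r \right)} = -28 - 4 r$ ($L{\left(r \right)} = -8 + 4 \left(-5 - r\right) = -8 - \left(20 + 4 r\right) = -28 - 4 r$)
$b{\left(Z \right)} = -2$ ($b{\left(Z \right)} = - 2 \frac{Z}{Z} = \left(-2\right) 1 = -2$)
$-11 + 11 b{\left(L{\left(0 \right)} \right)} = -11 + 11 \left(-2\right) = -11 - 22 = -33$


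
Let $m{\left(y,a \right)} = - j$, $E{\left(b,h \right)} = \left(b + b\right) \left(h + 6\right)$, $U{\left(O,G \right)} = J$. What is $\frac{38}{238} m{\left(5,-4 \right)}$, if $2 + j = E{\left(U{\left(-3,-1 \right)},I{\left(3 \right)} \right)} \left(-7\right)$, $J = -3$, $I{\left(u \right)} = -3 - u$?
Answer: $\frac{38}{119} \approx 0.31933$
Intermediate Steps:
$U{\left(O,G \right)} = -3$
$E{\left(b,h \right)} = 2 b \left(6 + h\right)$
$j = -2$ ($j = -2 + 2 \left(-3\right) \left(6 - 6\right) \left(-7\right) = -2 + 2 \left(-3\right) 0 \left(-7\right) = -2 + 0 \left(-7\right) = -2 + 0 = -2$)
$m{\left(y,a \right)} = 2$ ($m{\left(y,a \right)} = \left(-1\right) \left(-2\right) = 2$)
$\frac{38}{238} m{\left(5,-4 \right)} = \frac{38}{238} \cdot 2 = 38 \cdot \frac{1}{238} \cdot 2 = \frac{19}{119} \cdot 2 = \frac{38}{119}$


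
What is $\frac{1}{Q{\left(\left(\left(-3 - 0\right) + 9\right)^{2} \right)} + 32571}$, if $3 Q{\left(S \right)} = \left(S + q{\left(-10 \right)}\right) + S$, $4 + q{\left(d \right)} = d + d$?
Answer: $\frac{1}{32587} \approx 3.0687 \cdot 10^{-5}$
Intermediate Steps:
$q{\left(d \right)} = -4 + 2 d$ ($q{\left(d \right)} = -4 + \left(d + d\right) = -4 + 2 d$)
$Q{\left(S \right)} = -8 + \frac{2 S}{3}$ ($Q{\left(S \right)} = \frac{\left(S + \left(-4 + 2 \left(-10\right)\right)\right) + S}{3} = \frac{\left(S - 24\right) + S}{3} = \frac{\left(-24 + S\right) + S}{3} = \frac{-24 + 2 S}{3} = -8 + \frac{2 S}{3}$)
$\frac{1}{Q{\left(\left(\left(-3 - 0\right) + 9\right)^{2} \right)} + 32571} = \frac{1}{\left(-8 + \frac{2 \left(\left(-3 - 0\right) + 9\right)^{2}}{3}\right) + 32571} = \frac{1}{\left(-8 + \frac{2 \left(\left(-3 + 0\right) + 9\right)^{2}}{3}\right) + 32571} = \frac{1}{\left(-8 + \frac{2 \left(-3 + 9\right)^{2}}{3}\right) + 32571} = \frac{1}{\left(-8 + \frac{2 \cdot 6^{2}}{3}\right) + 32571} = \frac{1}{\left(-8 + \frac{2}{3} \cdot 36\right) + 32571} = \frac{1}{\left(-8 + 24\right) + 32571} = \frac{1}{16 + 32571} = \frac{1}{32587}$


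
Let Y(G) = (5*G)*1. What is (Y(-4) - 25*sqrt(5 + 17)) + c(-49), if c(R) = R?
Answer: -69 - 25*sqrt(22) ≈ -186.26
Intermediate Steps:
Y(G) = 5*G
(Y(-4) - 25*sqrt(5 + 17)) + c(-49) = (5*(-4) - 25*sqrt(5 + 17)) - 49 = (-20 - 25*sqrt(22)) - 49 = -69 - 25*sqrt(22)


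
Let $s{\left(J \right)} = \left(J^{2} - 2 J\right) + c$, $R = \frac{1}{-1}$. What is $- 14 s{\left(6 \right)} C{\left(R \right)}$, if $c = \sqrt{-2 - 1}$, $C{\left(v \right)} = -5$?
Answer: $1680 + 70 i \sqrt{3} \approx 1680.0 + 121.24 i$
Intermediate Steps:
$R = -1$
$c = i \sqrt{3}$ ($c = \sqrt{-3} = i \sqrt{3} \approx 1.732 i$)
$s{\left(J \right)} = J^{2} - 2 J + i \sqrt{3}$ ($s{\left(J \right)} = \left(J^{2} - 2 J\right) + i \sqrt{3} = J^{2} - 2 J + i \sqrt{3}$)
$- 14 s{\left(6 \right)} C{\left(R \right)} = - 14 \left(6^{2} - 12 + i \sqrt{3}\right) \left(-5\right) = - 14 \left(36 - 12 + i \sqrt{3}\right) \left(-5\right) = - 14 \left(24 + i \sqrt{3}\right) \left(-5\right) = \left(-336 - 14 i \sqrt{3}\right) \left(-5\right) = 1680 + 70 i \sqrt{3}$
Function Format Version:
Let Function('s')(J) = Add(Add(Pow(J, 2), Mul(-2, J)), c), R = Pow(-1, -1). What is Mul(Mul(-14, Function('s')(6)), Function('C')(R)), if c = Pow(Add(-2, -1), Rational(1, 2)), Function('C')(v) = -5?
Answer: Add(1680, Mul(70, I, Pow(3, Rational(1, 2)))) ≈ Add(1680.0, Mul(121.24, I))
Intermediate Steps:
R = -1
c = Mul(I, Pow(3, Rational(1, 2))) (c = Pow(-3, Rational(1, 2)) = Mul(I, Pow(3, Rational(1, 2))) ≈ Mul(1.7320, I))
Function('s')(J) = Add(Pow(J, 2), Mul(-2, J), Mul(I, Pow(3, Rational(1, 2)))) (Function('s')(J) = Add(Add(Pow(J, 2), Mul(-2, J)), Mul(I, Pow(3, Rational(1, 2)))) = Add(Pow(J, 2), Mul(-2, J), Mul(I, Pow(3, Rational(1, 2)))))
Mul(Mul(-14, Function('s')(6)), Function('C')(R)) = Mul(Mul(-14, Add(Pow(6, 2), Mul(-2, 6), Mul(I, Pow(3, Rational(1, 2))))), -5) = Mul(Mul(-14, Add(36, -12, Mul(I, Pow(3, Rational(1, 2))))), -5) = Mul(Mul(-14, Add(24, Mul(I, Pow(3, Rational(1, 2))))), -5) = Mul(Add(-336, Mul(-14, I, Pow(3, Rational(1, 2)))), -5) = Add(1680, Mul(70, I, Pow(3, Rational(1, 2))))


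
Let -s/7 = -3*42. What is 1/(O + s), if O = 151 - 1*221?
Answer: 1/812 ≈ 0.0012315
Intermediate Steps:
s = 882 (s = -(-21)*42 = -7*(-126) = 882)
O = -70 (O = 151 - 221 = -70)
1/(O + s) = 1/(-70 + 882) = 1/812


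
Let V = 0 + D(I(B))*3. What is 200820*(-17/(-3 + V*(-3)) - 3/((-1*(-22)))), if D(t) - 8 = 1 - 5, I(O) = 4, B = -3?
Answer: 8601790/143 ≈ 60152.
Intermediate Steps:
D(t) = 4 (D(t) = 8 + (1 - 5) = 8 - 4 = 4)
V = 12 (V = 0 + 4*3 = 0 + 12 = 12)
200820*(-17/(-3 + V*(-3)) - 3/((-1*(-22)))) = 200820*(-17/(-3 + 12*(-3)) - 3/((-1*(-22)))) = 200820*(-17/(-3 - 36) - 3/22) = 200820*(-17/(-39) - 3*1/22) = 200820*(-17*(-1/39) - 3/22) = 200820*(17/39 - 3/22) = 200820*(257/858) = 8601790/143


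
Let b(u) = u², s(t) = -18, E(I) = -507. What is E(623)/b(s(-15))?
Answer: -169/108 ≈ -1.5648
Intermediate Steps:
E(623)/b(s(-15)) = -507/((-18)²) = -507/324 = -507*1/324 = -169/108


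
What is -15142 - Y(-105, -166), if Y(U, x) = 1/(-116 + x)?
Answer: -4270043/282 ≈ -15142.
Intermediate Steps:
-15142 - Y(-105, -166) = -15142 - 1/(-116 - 166) = -15142 - 1/(-282) = -15142 - 1*(-1/282) = -15142 + 1/282 = -4270043/282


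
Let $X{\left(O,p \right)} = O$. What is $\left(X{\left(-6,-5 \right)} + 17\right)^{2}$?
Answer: $121$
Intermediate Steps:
$\left(X{\left(-6,-5 \right)} + 17\right)^{2} = \left(-6 + 17\right)^{2} = 11^{2} = 121$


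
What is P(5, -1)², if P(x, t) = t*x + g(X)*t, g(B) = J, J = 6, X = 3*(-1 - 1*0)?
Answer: 121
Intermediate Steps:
X = -3 (X = 3*(-1 + 0) = 3*(-1) = -3)
g(B) = 6
P(x, t) = 6*t + t*x (P(x, t) = t*x + 6*t = 6*t + t*x)
P(5, -1)² = (-(6 + 5))² = (-1*11)² = (-11)² = 121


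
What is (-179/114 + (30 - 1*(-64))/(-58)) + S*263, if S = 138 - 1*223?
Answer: -73916179/3306 ≈ -22358.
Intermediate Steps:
S = -85 (S = 138 - 223 = -85)
(-179/114 + (30 - 1*(-64))/(-58)) + S*263 = (-179/114 + (30 - 1*(-64))/(-58)) - 85*263 = (-179*1/114 + (30 + 64)*(-1/58)) - 22355 = (-179/114 + 94*(-1/58)) - 22355 = (-179/114 - 47/29) - 22355 = -10549/3306 - 22355 = -73916179/3306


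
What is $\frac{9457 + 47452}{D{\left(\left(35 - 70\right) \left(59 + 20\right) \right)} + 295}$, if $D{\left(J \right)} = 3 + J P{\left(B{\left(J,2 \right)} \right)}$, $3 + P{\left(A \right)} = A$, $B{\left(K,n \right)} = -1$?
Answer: $\frac{56909}{11358} \approx 5.0105$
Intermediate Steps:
$P{\left(A \right)} = -3 + A$
$D{\left(J \right)} = 3 - 4 J$ ($D{\left(J \right)} = 3 + J \left(-3 - 1\right) = 3 + J \left(-4\right) = 3 - 4 J$)
$\frac{9457 + 47452}{D{\left(\left(35 - 70\right) \left(59 + 20\right) \right)} + 295} = \frac{9457 + 47452}{\left(3 - 4 \left(35 - 70\right) \left(59 + 20\right)\right) + 295} = \frac{56909}{\left(3 - 4 \left(\left(-35\right) 79\right)\right) + 295} = \frac{56909}{\left(3 - -11060\right) + 295} = \frac{56909}{\left(3 + 11060\right) + 295} = \frac{56909}{11063 + 295} = \frac{56909}{11358}$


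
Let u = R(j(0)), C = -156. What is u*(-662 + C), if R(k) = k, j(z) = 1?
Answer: -818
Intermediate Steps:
u = 1
u*(-662 + C) = 1*(-662 - 156) = 1*(-818) = -818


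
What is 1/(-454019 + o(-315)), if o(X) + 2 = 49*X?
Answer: -1/469456 ≈ -2.1301e-6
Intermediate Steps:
o(X) = -2 + 49*X
1/(-454019 + o(-315)) = 1/(-454019 + (-2 + 49*(-315))) = 1/(-454019 + (-2 - 15435)) = 1/(-454019 - 15437) = 1/(-469456) = -1/469456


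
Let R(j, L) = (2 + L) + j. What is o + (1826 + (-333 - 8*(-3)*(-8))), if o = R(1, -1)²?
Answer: 1305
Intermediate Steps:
R(j, L) = 2 + L + j
o = 4 (o = (2 - 1 + 1)² = 2² = 4)
o + (1826 + (-333 - 8*(-3)*(-8))) = 4 + (1826 + (-333 - 8*(-3)*(-8))) = 4 + (1826 + (-333 + 24*(-8))) = 4 + (1826 + (-333 - 192)) = 4 + (1826 - 525) = 4 + 1301 = 1305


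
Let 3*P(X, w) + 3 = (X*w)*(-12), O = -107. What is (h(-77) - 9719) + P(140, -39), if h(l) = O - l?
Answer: 12090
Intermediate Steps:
P(X, w) = -1 - 4*X*w (P(X, w) = -1 + ((X*w)*(-12))/3 = -1 + (-12*X*w)/3 = -1 - 4*X*w)
h(l) = -107 - l
(h(-77) - 9719) + P(140, -39) = ((-107 - 1*(-77)) - 9719) + (-1 - 4*140*(-39)) = ((-107 + 77) - 9719) + (-1 + 21840) = (-30 - 9719) + 21839 = -9749 + 21839 = 12090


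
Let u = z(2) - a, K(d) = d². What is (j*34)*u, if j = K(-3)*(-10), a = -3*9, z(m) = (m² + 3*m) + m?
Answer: -119340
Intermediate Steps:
z(m) = m² + 4*m
a = -27
u = 39 (u = 2*(4 + 2) - 1*(-27) = 2*6 + 27 = 12 + 27 = 39)
j = -90 (j = (-3)²*(-10) = 9*(-10) = -90)
(j*34)*u = -90*34*39 = -3060*39 = -119340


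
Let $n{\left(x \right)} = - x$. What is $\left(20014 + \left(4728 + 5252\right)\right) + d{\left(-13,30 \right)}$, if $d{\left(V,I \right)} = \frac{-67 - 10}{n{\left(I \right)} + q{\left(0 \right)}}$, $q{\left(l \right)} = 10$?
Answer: $\frac{599957}{20} \approx 29998.0$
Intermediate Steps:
$d{\left(V,I \right)} = - \frac{77}{10 - I}$ ($d{\left(V,I \right)} = \frac{-67 - 10}{- I + 10} = - \frac{77}{10 - I}$)
$\left(20014 + \left(4728 + 5252\right)\right) + d{\left(-13,30 \right)} = \left(20014 + \left(4728 + 5252\right)\right) + \frac{77}{-10 + 30} = \left(20014 + 9980\right) + \frac{77}{20} = 29994 + 77 \cdot \frac{1}{20} = 29994 + \frac{77}{20} = \frac{599957}{20}$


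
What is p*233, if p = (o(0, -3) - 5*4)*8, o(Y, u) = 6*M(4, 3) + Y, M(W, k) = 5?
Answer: 18640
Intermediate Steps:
o(Y, u) = 30 + Y (o(Y, u) = 6*5 + Y = 30 + Y)
p = 80 (p = ((30 + 0) - 5*4)*8 = (30 - 20)*8 = 10*8 = 80)
p*233 = 80*233 = 18640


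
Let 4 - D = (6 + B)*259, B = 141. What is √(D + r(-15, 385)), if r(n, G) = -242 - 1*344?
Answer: 3*I*√4295 ≈ 196.61*I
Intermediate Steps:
r(n, G) = -586 (r(n, G) = -242 - 344 = -586)
D = -38069 (D = 4 - (6 + 141)*259 = 4 - 147*259 = 4 - 1*38073 = 4 - 38073 = -38069)
√(D + r(-15, 385)) = √(-38069 - 586) = √(-38655) = 3*I*√4295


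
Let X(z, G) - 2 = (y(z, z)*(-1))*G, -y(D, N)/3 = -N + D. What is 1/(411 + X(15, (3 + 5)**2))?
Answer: 1/413 ≈ 0.0024213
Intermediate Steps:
y(D, N) = -3*D + 3*N (y(D, N) = -3*(-N + D) = -3*(D - N) = -3*D + 3*N)
X(z, G) = 2 (X(z, G) = 2 + ((-3*z + 3*z)*(-1))*G = 2 + (0*(-1))*G = 2 + 0*G = 2 + 0 = 2)
1/(411 + X(15, (3 + 5)**2)) = 1/(411 + 2) = 1/413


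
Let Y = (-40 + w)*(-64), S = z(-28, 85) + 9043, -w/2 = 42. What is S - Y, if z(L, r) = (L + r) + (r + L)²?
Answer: 4413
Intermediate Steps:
w = -84 (w = -2*42 = -84)
z(L, r) = L + r + (L + r)² (z(L, r) = (L + r) + (L + r)² = L + r + (L + r)²)
S = 12349 (S = (-28 + 85 + (-28 + 85)²) + 9043 = (-28 + 85 + 57²) + 9043 = (-28 + 85 + 3249) + 9043 = 3306 + 9043 = 12349)
Y = 7936 (Y = (-40 - 84)*(-64) = -124*(-64) = 7936)
S - Y = 12349 - 1*7936 = 12349 - 7936 = 4413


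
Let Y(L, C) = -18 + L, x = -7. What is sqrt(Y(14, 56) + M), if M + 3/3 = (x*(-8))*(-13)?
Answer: I*sqrt(733) ≈ 27.074*I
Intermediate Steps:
M = -729 (M = -1 - 7*(-8)*(-13) = -1 + 56*(-13) = -1 - 728 = -729)
sqrt(Y(14, 56) + M) = sqrt((-18 + 14) - 729) = sqrt(-4 - 729) = sqrt(-733) = I*sqrt(733)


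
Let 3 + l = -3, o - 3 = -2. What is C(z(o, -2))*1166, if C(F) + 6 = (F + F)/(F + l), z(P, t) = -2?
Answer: -6413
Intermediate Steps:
o = 1 (o = 3 - 2 = 1)
l = -6 (l = -3 - 3 = -6)
C(F) = -6 + 2*F/(-6 + F) (C(F) = -6 + (F + F)/(F - 6) = -6 + (2*F)/(-6 + F) = -6 + 2*F/(-6 + F))
C(z(o, -2))*1166 = (4*(9 - 1*(-2))/(-6 - 2))*1166 = (4*(9 + 2)/(-8))*1166 = (4*(-⅛)*11)*1166 = -11/2*1166 = -6413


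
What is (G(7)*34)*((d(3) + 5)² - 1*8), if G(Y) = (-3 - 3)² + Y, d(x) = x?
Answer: 81872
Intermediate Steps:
G(Y) = 36 + Y (G(Y) = (-6)² + Y = 36 + Y)
(G(7)*34)*((d(3) + 5)² - 1*8) = ((36 + 7)*34)*((3 + 5)² - 1*8) = (43*34)*(8² - 8) = 1462*(64 - 8) = 1462*56 = 81872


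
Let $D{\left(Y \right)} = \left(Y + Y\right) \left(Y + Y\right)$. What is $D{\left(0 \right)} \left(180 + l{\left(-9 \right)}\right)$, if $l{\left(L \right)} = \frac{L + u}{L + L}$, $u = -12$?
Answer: $0$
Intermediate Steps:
$l{\left(L \right)} = \frac{-12 + L}{2 L}$ ($l{\left(L \right)} = \frac{L - 12}{L + L} = \frac{-12 + L}{2 L}$)
$D{\left(Y \right)} = 4 Y^{2}$ ($D{\left(Y \right)} = 2 Y 2 Y = 4 Y^{2}$)
$D{\left(0 \right)} \left(180 + l{\left(-9 \right)}\right) = 4 \cdot 0^{2} \left(180 + \frac{-12 - 9}{2 \left(-9\right)}\right) = 4 \cdot 0 \left(180 + \frac{1}{2} \left(- \frac{1}{9}\right) \left(-21\right)\right) = 0 \left(180 + \frac{7}{6}\right) = 0 \cdot \frac{1087}{6} = 0$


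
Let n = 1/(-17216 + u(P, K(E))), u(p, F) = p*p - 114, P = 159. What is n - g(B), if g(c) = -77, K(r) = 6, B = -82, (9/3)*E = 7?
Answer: 612228/7951 ≈ 77.000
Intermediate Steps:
E = 7/3 (E = (1/3)*7 = 7/3 ≈ 2.3333)
u(p, F) = -114 + p**2 (u(p, F) = p**2 - 114 = -114 + p**2)
n = 1/7951 (n = 1/(-17216 + (-114 + 159**2)) = 1/(-17216 + (-114 + 25281)) = 1/(-17216 + 25167) = 1/7951 ≈ 0.00012577)
n - g(B) = 1/7951 - 1*(-77) = 1/7951 + 77 = 612228/7951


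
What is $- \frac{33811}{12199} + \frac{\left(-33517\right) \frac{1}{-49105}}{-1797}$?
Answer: $- \frac{2983948485418}{1076460315315} \approx -2.772$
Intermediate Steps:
$- \frac{33811}{12199} + \frac{\left(-33517\right) \frac{1}{-49105}}{-1797} = \left(-33811\right) \frac{1}{12199} + \left(-33517\right) \left(- \frac{1}{49105}\right) \left(- \frac{1}{1797}\right) = - \frac{33811}{12199} + \frac{33517}{49105} \left(- \frac{1}{1797}\right) = - \frac{33811}{12199} - \frac{33517}{88241685} = - \frac{2983948485418}{1076460315315}$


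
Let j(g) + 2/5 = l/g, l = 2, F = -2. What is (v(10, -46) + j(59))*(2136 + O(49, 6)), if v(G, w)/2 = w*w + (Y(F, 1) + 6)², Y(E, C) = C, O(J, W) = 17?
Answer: 2749902026/295 ≈ 9.3217e+6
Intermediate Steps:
v(G, w) = 98 + 2*w² (v(G, w) = 2*(w*w + (1 + 6)²) = 2*(w² + 7²) = 2*(w² + 49) = 2*(49 + w²) = 98 + 2*w²)
j(g) = -⅖ + 2/g
(v(10, -46) + j(59))*(2136 + O(49, 6)) = ((98 + 2*(-46)²) + (-⅖ + 2/59))*(2136 + 17) = ((98 + 2*2116) + (-⅖ + 2*(1/59)))*2153 = ((98 + 4232) + (-⅖ + 2/59))*2153 = (4330 - 108/295)*2153 = (1277242/295)*2153 = 2749902026/295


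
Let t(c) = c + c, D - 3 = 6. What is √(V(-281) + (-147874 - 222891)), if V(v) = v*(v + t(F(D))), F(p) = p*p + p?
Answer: 4*I*√21399 ≈ 585.14*I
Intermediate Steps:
D = 9 (D = 3 + 6 = 9)
F(p) = p + p² (F(p) = p² + p = p + p²)
t(c) = 2*c
V(v) = v*(180 + v) (V(v) = v*(v + 2*(9*(1 + 9))) = v*(v + 2*(9*10)) = v*(v + 2*90) = v*(v + 180) = v*(180 + v))
√(V(-281) + (-147874 - 222891)) = √(-281*(180 - 281) + (-147874 - 222891)) = √(-281*(-101) - 370765) = √(28381 - 370765) = √(-342384) = 4*I*√21399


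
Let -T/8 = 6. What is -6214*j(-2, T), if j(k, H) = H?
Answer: 298272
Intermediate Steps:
T = -48 (T = -8*6 = -48)
-6214*j(-2, T) = -6214*(-48) = 298272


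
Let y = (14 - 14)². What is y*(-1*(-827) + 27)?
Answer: 0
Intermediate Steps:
y = 0 (y = 0² = 0)
y*(-1*(-827) + 27) = 0*(-1*(-827) + 27) = 0*(827 + 27) = 0*854 = 0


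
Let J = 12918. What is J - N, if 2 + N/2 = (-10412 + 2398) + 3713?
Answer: 21524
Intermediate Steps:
N = -8606 (N = -4 + 2*((-10412 + 2398) + 3713) = -4 + 2*(-8014 + 3713) = -4 + 2*(-4301) = -4 - 8602 = -8606)
J - N = 12918 - 1*(-8606) = 12918 + 8606 = 21524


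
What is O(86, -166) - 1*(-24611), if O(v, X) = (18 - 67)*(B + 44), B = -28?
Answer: 23827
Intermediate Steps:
O(v, X) = -784 (O(v, X) = (18 - 67)*(-28 + 44) = -49*16 = -784)
O(86, -166) - 1*(-24611) = -784 - 1*(-24611) = -784 + 24611 = 23827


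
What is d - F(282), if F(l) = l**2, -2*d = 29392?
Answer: -94220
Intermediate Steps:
d = -14696 (d = -1/2*29392 = -14696)
d - F(282) = -14696 - 1*282**2 = -14696 - 1*79524 = -14696 - 79524 = -94220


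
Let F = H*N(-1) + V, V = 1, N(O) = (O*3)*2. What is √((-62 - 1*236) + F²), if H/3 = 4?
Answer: 3*√527 ≈ 68.869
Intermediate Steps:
H = 12 (H = 3*4 = 12)
N(O) = 6*O (N(O) = (3*O)*2 = 6*O)
F = -71 (F = 12*(6*(-1)) + 1 = 12*(-6) + 1 = -72 + 1 = -71)
√((-62 - 1*236) + F²) = √((-62 - 1*236) + (-71)²) = √((-62 - 236) + 5041) = √(-298 + 5041) = √4743 = 3*√527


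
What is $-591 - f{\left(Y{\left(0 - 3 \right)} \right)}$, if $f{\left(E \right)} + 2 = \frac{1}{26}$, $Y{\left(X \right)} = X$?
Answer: $- \frac{15315}{26} \approx -589.04$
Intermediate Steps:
$f{\left(E \right)} = - \frac{51}{26}$ ($f{\left(E \right)} = -2 + \frac{1}{26} = - \frac{51}{26}$)
$-591 - f{\left(Y{\left(0 - 3 \right)} \right)} = -591 - - \frac{51}{26} = -591 + \frac{51}{26} = - \frac{15315}{26}$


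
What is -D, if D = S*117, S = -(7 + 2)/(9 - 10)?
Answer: -1053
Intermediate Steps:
S = 9 (S = -9/(-1) = -9*(-1) = -1*(-9) = 9)
D = 1053 (D = 9*117 = 1053)
-D = -1*1053 = -1053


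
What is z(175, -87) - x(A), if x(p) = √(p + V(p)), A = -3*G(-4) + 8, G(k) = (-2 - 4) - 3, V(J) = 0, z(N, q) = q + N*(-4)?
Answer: -787 - √35 ≈ -792.92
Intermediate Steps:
z(N, q) = q - 4*N
G(k) = -9 (G(k) = -6 - 3 = -9)
A = 35 (A = -3*(-9) + 8 = 27 + 8 = 35)
x(p) = √p (x(p) = √(p + 0) = √p)
z(175, -87) - x(A) = (-87 - 4*175) - √35 = (-87 - 700) - √35 = -787 - √35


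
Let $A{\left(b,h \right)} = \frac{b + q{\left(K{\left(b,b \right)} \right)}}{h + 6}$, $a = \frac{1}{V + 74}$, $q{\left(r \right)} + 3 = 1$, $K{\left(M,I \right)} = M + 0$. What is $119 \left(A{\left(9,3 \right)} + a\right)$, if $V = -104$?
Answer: $\frac{7973}{90} \approx 88.589$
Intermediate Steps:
$K{\left(M,I \right)} = M$
$q{\left(r \right)} = -2$ ($q{\left(r \right)} = -3 + 1 = -2$)
$a = - \frac{1}{30}$ ($a = \frac{1}{-104 + 74} = \frac{1}{-30} = - \frac{1}{30} \approx -0.033333$)
$A{\left(b,h \right)} = \frac{-2 + b}{6 + h}$ ($A{\left(b,h \right)} = \frac{b - 2}{h + 6} = \frac{-2 + b}{6 + h}$)
$119 \left(A{\left(9,3 \right)} + a\right) = 119 \left(\frac{-2 + 9}{6 + 3} - \frac{1}{30}\right) = 119 \left(\frac{1}{9} \cdot 7 - \frac{1}{30}\right) = 119 \left(\frac{7}{9} - \frac{1}{30}\right) = 119 \cdot \frac{67}{90} = \frac{7973}{90}$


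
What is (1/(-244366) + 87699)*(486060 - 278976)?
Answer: 2218972759176486/122183 ≈ 1.8161e+10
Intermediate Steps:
(1/(-244366) + 87699)*(486060 - 278976) = (-1/244366 + 87699)*207084 = (21430653833/244366)*207084 = 2218972759176486/122183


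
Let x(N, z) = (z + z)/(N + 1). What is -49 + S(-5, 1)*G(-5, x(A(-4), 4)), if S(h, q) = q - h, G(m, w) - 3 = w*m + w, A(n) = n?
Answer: 33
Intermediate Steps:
x(N, z) = 2*z/(1 + N) (x(N, z) = (2*z)/(1 + N) = 2*z/(1 + N))
G(m, w) = 3 + w + m*w (G(m, w) = 3 + (w*m + w) = 3 + (m*w + w) = 3 + (w + m*w) = 3 + w + m*w)
-49 + S(-5, 1)*G(-5, x(A(-4), 4)) = -49 + (1 - 1*(-5))*(3 + 2*4/(1 - 4) - 10*4/(1 - 4)) = -49 + (1 + 5)*(3 + 2*4/(-3) - 10*4/(-3)) = -49 + 6*(3 + 2*4*(-⅓) - 10*4*(-1)/3) = -49 + 6*(3 - 8/3 - 5*(-8/3)) = -49 + 6*(3 - 8/3 + 40/3) = -49 + 6*(41/3) = -49 + 82 = 33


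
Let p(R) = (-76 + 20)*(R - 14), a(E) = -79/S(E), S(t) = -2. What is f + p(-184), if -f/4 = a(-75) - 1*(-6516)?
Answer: -15134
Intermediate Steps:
a(E) = 79/2 (a(E) = -79/(-2) = -79*(-1/2) = 79/2)
p(R) = 784 - 56*R (p(R) = -56*(-14 + R) = 784 - 56*R)
f = -26222 (f = -4*(79/2 - 1*(-6516)) = -4*(79/2 + 6516) = -4*13111/2 = -26222)
f + p(-184) = -26222 + (784 - 56*(-184)) = -26222 + (784 + 10304) = -26222 + 11088 = -15134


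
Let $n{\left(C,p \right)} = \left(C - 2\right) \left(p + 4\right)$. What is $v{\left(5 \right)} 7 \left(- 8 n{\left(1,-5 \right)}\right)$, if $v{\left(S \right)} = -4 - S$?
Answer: $504$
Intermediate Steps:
$n{\left(C,p \right)} = \left(-2 + C\right) \left(4 + p\right)$
$v{\left(5 \right)} 7 \left(- 8 n{\left(1,-5 \right)}\right) = \left(-4 - 5\right) 7 \left(- 8 \left(-8 - -10 + 4 \cdot 1 + 1 \left(-5\right)\right)\right) = \left(-4 - 5\right) 7 \left(- 8 \left(-8 + 10 + 4 - 5\right)\right) = \left(-9\right) 7 \left(\left(-8\right) 1\right) = \left(-63\right) \left(-8\right) = 504$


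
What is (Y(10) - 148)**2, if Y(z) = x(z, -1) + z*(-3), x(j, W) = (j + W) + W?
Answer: 28900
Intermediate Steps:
x(j, W) = j + 2*W (x(j, W) = (W + j) + W = j + 2*W)
Y(z) = -2 - 2*z (Y(z) = (z + 2*(-1)) + z*(-3) = (z - 2) - 3*z = (-2 + z) - 3*z = -2 - 2*z)
(Y(10) - 148)**2 = ((-2 - 2*10) - 148)**2 = ((-2 - 20) - 148)**2 = (-22 - 148)**2 = (-170)**2 = 28900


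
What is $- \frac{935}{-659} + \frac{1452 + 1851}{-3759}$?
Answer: $\frac{445996}{825727} \approx 0.54012$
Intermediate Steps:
$- \frac{935}{-659} + \frac{1452 + 1851}{-3759} = \left(-935\right) \left(- \frac{1}{659}\right) + 3303 \left(- \frac{1}{3759}\right) = \frac{935}{659} - \frac{1101}{1253} = \frac{445996}{825727}$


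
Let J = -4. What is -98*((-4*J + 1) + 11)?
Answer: -2744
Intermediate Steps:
-98*((-4*J + 1) + 11) = -98*((-4*(-4) + 1) + 11) = -98*((16 + 1) + 11) = -98*(17 + 11) = -98*28 = -2744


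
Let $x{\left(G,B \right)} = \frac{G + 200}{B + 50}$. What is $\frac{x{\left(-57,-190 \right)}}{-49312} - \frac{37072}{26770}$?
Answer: $- \frac{5118587937}{3696230272} \approx -1.3848$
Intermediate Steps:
$x{\left(G,B \right)} = \frac{200 + G}{50 + B}$
$\frac{x{\left(-57,-190 \right)}}{-49312} - \frac{37072}{26770} = \frac{\frac{1}{50 - 190} \left(200 - 57\right)}{-49312} - \frac{37072}{26770} = \frac{1}{-140} \cdot 143 \left(- \frac{1}{49312}\right) - \frac{18536}{13385} = \left(- \frac{1}{140}\right) 143 \left(- \frac{1}{49312}\right) - \frac{18536}{13385} = \left(- \frac{143}{140}\right) \left(- \frac{1}{49312}\right) - \frac{18536}{13385} = \frac{143}{6903680} - \frac{18536}{13385} = - \frac{5118587937}{3696230272}$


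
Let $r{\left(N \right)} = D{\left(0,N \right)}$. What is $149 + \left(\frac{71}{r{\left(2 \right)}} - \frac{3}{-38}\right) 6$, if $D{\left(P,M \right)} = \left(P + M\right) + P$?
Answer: $\frac{6887}{19} \approx 362.47$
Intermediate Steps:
$D{\left(P,M \right)} = M + 2 P$ ($D{\left(P,M \right)} = \left(M + P\right) + P = M + 2 P$)
$r{\left(N \right)} = N$ ($r{\left(N \right)} = N + 2 \cdot 0 = N + 0 = N$)
$149 + \left(\frac{71}{r{\left(2 \right)}} - \frac{3}{-38}\right) 6 = 149 + \left(\frac{71}{2} - \frac{3}{-38}\right) 6 = 149 + \left(71 \cdot \frac{1}{2} - - \frac{3}{38}\right) 6 = 149 + \left(\frac{71}{2} + \frac{3}{38}\right) 6 = 149 + \frac{676}{19} \cdot 6 = 149 + \frac{4056}{19} = \frac{6887}{19}$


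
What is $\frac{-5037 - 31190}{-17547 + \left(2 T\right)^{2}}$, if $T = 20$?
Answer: $\frac{36227}{15947} \approx 2.2717$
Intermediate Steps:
$\frac{-5037 - 31190}{-17547 + \left(2 T\right)^{2}} = \frac{-5037 - 31190}{-17547 + \left(2 \cdot 20\right)^{2}} = - \frac{36227}{-17547 + 40^{2}} = - \frac{36227}{-17547 + 1600} = - \frac{36227}{-15947} = \left(-36227\right) \left(- \frac{1}{15947}\right) = \frac{36227}{15947}$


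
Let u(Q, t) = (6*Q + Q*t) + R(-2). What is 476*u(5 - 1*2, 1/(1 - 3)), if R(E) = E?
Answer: 6902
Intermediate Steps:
u(Q, t) = -2 + 6*Q + Q*t (u(Q, t) = (6*Q + Q*t) - 2 = -2 + 6*Q + Q*t)
476*u(5 - 1*2, 1/(1 - 3)) = 476*(-2 + 6*(5 - 1*2) + (5 - 1*2)/(1 - 3)) = 476*(-2 + 6*(5 - 2) + (5 - 2)/(-2)) = 476*(-2 + 6*3 + 3*(-½)) = 476*(-2 + 18 - 3/2) = 476*(29/2) = 6902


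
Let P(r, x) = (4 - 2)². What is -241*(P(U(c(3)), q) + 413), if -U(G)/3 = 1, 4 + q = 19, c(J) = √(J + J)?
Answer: -100497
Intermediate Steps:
c(J) = √2*√J (c(J) = √(2*J) = √2*√J)
q = 15 (q = -4 + 19 = 15)
U(G) = -3 (U(G) = -3*1 = -3)
P(r, x) = 4 (P(r, x) = 2² = 4)
-241*(P(U(c(3)), q) + 413) = -241*(4 + 413) = -241*417 = -100497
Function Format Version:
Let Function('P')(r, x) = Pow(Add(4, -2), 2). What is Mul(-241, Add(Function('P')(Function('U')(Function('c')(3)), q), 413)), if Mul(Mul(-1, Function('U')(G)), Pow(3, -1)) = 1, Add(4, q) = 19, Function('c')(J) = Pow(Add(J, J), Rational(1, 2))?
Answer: -100497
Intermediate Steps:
Function('c')(J) = Mul(Pow(2, Rational(1, 2)), Pow(J, Rational(1, 2))) (Function('c')(J) = Pow(Mul(2, J), Rational(1, 2)) = Mul(Pow(2, Rational(1, 2)), Pow(J, Rational(1, 2))))
q = 15 (q = Add(-4, 19) = 15)
Function('U')(G) = -3 (Function('U')(G) = Mul(-3, 1) = -3)
Function('P')(r, x) = 4 (Function('P')(r, x) = Pow(2, 2) = 4)
Mul(-241, Add(Function('P')(Function('U')(Function('c')(3)), q), 413)) = Mul(-241, Add(4, 413)) = Mul(-241, 417) = -100497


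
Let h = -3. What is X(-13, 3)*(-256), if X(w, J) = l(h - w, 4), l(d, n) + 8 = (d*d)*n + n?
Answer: -101376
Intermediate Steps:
l(d, n) = -8 + n + n*d**2 (l(d, n) = -8 + ((d*d)*n + n) = -8 + (d**2*n + n) = -8 + (n*d**2 + n) = -8 + (n + n*d**2) = -8 + n + n*d**2)
X(w, J) = -4 + 4*(-3 - w)**2 (X(w, J) = -8 + 4 + 4*(-3 - w)**2 = -4 + 4*(-3 - w)**2)
X(-13, 3)*(-256) = (-4 + 4*(3 - 13)**2)*(-256) = (-4 + 4*(-10)**2)*(-256) = (-4 + 4*100)*(-256) = (-4 + 400)*(-256) = 396*(-256) = -101376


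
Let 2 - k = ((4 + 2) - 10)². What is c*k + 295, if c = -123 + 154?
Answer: -139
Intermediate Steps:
k = -14 (k = 2 - ((4 + 2) - 10)² = 2 - (6 - 10)² = 2 - 1*(-4)² = 2 - 1*16 = 2 - 16 = -14)
c = 31
c*k + 295 = 31*(-14) + 295 = -434 + 295 = -139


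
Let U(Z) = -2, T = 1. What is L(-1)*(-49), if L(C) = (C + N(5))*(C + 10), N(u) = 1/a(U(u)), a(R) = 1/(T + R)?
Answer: 882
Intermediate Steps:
a(R) = 1/(1 + R)
N(u) = -1 (N(u) = 1/(1/(1 - 2)) = 1/(1/(-1)) = 1/(-1) = -1)
L(C) = (-1 + C)*(10 + C) (L(C) = (C - 1)*(C + 10) = (-1 + C)*(10 + C))
L(-1)*(-49) = (-10 + (-1)² + 9*(-1))*(-49) = (-10 + 1 - 9)*(-49) = -18*(-49) = 882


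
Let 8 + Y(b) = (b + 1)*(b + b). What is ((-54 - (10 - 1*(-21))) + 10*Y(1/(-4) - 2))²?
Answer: 189225/16 ≈ 11827.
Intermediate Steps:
Y(b) = -8 + 2*b*(1 + b) (Y(b) = -8 + (b + 1)*(b + b) = -8 + (1 + b)*(2*b) = -8 + 2*b*(1 + b))
((-54 - (10 - 1*(-21))) + 10*Y(1/(-4) - 2))² = ((-54 - (10 - 1*(-21))) + 10*(-8 + 2*(1/(-4) - 2) + 2*(1/(-4) - 2)²))² = ((-54 - (10 + 21)) + 10*(-8 + 2*(-¼ - 2) + 2*(-¼ - 2)²))² = ((-54 - 1*31) + 10*(-8 + 2*(-9/4) + 2*(-9/4)²))² = ((-54 - 31) + 10*(-8 - 9/2 + 2*(81/16)))² = (-85 + 10*(-8 - 9/2 + 81/8))² = (-85 + 10*(-19/8))² = (-85 - 95/4)² = (-435/4)² = 189225/16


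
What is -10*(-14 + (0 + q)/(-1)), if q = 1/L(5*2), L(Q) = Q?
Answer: 141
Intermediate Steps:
q = ⅒ (q = 1/(5*2) = 1/10 = ⅒ ≈ 0.10000)
-10*(-14 + (0 + q)/(-1)) = -10*(-14 + (0 + ⅒)/(-1)) = -10*(-14 + (⅒)*(-1)) = -10*(-14 - ⅒) = -10*(-141/10) = 141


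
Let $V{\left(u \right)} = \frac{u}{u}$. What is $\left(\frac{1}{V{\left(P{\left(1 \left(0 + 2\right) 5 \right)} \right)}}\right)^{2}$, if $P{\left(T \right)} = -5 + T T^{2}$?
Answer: $1$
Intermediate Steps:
$P{\left(T \right)} = -5 + T^{3}$
$V{\left(u \right)} = 1$
$\left(\frac{1}{V{\left(P{\left(1 \left(0 + 2\right) 5 \right)} \right)}}\right)^{2} = \left(1^{-1}\right)^{2} = 1^{2} = 1$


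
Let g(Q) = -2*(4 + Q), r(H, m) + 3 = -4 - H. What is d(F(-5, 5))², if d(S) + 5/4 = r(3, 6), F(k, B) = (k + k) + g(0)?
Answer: 2025/16 ≈ 126.56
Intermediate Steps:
r(H, m) = -7 - H (r(H, m) = -3 + (-4 - H) = -7 - H)
g(Q) = -8 - 2*Q
F(k, B) = -8 + 2*k (F(k, B) = (k + k) + (-8 - 2*0) = 2*k + (-8 + 0) = 2*k - 8 = -8 + 2*k)
d(S) = -45/4 (d(S) = -5/4 + (-7 - 1*3) = -5/4 + (-7 - 3) = -5/4 - 10 = -45/4)
d(F(-5, 5))² = (-45/4)² = 2025/16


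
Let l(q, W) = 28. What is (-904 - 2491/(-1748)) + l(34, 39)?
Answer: -1528757/1748 ≈ -874.58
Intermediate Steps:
(-904 - 2491/(-1748)) + l(34, 39) = (-904 - 2491/(-1748)) + 28 = (-904 - 2491*(-1/1748)) + 28 = (-904 + 2491/1748) + 28 = -1577701/1748 + 28 = -1528757/1748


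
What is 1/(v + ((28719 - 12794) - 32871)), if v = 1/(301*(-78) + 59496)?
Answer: -36018/610361027 ≈ -5.9011e-5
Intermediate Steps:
v = 1/36018 (v = 1/(-23478 + 59496) = 1/36018 ≈ 2.7764e-5)
1/(v + ((28719 - 12794) - 32871)) = 1/(1/36018 + ((28719 - 12794) - 32871)) = 1/(1/36018 + (15925 - 32871)) = 1/(1/36018 - 16946) = 1/(-610361027/36018) = -36018/610361027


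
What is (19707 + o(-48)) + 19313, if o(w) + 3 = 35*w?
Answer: 37337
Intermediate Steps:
o(w) = -3 + 35*w
(19707 + o(-48)) + 19313 = (19707 + (-3 + 35*(-48))) + 19313 = (19707 + (-3 - 1680)) + 19313 = (19707 - 1683) + 19313 = 18024 + 19313 = 37337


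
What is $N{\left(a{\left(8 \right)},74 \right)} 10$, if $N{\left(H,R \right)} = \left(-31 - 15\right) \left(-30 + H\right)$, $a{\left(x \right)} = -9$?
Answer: $17940$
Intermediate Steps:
$N{\left(H,R \right)} = 1380 - 46 H$ ($N{\left(H,R \right)} = - 46 \left(-30 + H\right) = 1380 - 46 H$)
$N{\left(a{\left(8 \right)},74 \right)} 10 = \left(1380 - -414\right) 10 = \left(1380 + 414\right) 10 = 1794 \cdot 10 = 17940$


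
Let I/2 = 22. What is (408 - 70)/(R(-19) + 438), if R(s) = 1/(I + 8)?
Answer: 17576/22777 ≈ 0.77166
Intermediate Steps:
I = 44 (I = 2*22 = 44)
R(s) = 1/52 (R(s) = 1/(44 + 8) = 1/52)
(408 - 70)/(R(-19) + 438) = (408 - 70)/(1/52 + 438) = 338/(22777/52) = 338*(52/22777) = 17576/22777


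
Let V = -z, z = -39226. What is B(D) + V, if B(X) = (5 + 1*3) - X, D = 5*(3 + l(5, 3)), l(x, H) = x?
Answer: 39194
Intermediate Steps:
D = 40 (D = 5*(3 + 5) = 5*8 = 40)
V = 39226 (V = -1*(-39226) = 39226)
B(X) = 8 - X (B(X) = (5 + 3) - X = 8 - X)
B(D) + V = (8 - 1*40) + 39226 = (8 - 40) + 39226 = -32 + 39226 = 39194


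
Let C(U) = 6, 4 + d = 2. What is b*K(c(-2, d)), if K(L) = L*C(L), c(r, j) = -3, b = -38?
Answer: 684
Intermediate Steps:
d = -2 (d = -4 + 2 = -2)
K(L) = 6*L (K(L) = L*6 = 6*L)
b*K(c(-2, d)) = -228*(-3) = -38*(-18) = 684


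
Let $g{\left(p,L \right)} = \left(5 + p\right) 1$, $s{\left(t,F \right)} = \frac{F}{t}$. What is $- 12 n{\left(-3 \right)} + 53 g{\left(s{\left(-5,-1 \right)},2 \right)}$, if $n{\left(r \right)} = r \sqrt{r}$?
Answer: $\frac{1378}{5} + 36 i \sqrt{3} \approx 275.6 + 62.354 i$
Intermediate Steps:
$g{\left(p,L \right)} = 5 + p$
$n{\left(r \right)} = r^{\frac{3}{2}}$
$- 12 n{\left(-3 \right)} + 53 g{\left(s{\left(-5,-1 \right)},2 \right)} = - 12 \left(-3\right)^{\frac{3}{2}} + 53 \left(5 - \frac{1}{-5}\right) = - 12 \left(- 3 i \sqrt{3}\right) + 53 \left(5 - - \frac{1}{5}\right) = 36 i \sqrt{3} + 53 \left(5 + \frac{1}{5}\right) = 36 i \sqrt{3} + 53 \cdot \frac{26}{5} = 36 i \sqrt{3} + \frac{1378}{5} = \frac{1378}{5} + 36 i \sqrt{3}$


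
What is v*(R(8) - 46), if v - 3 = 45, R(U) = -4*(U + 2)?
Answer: -4128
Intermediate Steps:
R(U) = -8 - 4*U (R(U) = -4*(2 + U) = -8 - 4*U)
v = 48 (v = 3 + 45 = 48)
v*(R(8) - 46) = 48*((-8 - 4*8) - 46) = 48*((-8 - 32) - 46) = 48*(-40 - 46) = 48*(-86) = -4128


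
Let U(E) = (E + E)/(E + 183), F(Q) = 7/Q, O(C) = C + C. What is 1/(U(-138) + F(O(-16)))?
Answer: -480/3049 ≈ -0.15743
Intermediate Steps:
O(C) = 2*C
U(E) = 2*E/(183 + E) (U(E) = (2*E)/(183 + E) = 2*E/(183 + E))
1/(U(-138) + F(O(-16))) = 1/(2*(-138)/(183 - 138) + 7/((2*(-16)))) = 1/(2*(-138)/45 + 7/(-32)) = 1/(2*(-138)*(1/45) + 7*(-1/32)) = 1/(-92/15 - 7/32) = 1/(-3049/480) = -480/3049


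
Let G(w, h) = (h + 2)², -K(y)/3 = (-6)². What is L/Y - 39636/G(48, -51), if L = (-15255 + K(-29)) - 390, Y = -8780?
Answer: -310181127/21080780 ≈ -14.714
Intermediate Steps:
K(y) = -108 (K(y) = -3*(-6)² = -3*36 = -108)
G(w, h) = (2 + h)²
L = -15753 (L = (-15255 - 108) - 390 = -15363 - 390 = -15753)
L/Y - 39636/G(48, -51) = -15753/(-8780) - 39636/(2 - 51)² = -15753*(-1/8780) - 39636/((-49)²) = 15753/8780 - 39636/2401 = -310181127/21080780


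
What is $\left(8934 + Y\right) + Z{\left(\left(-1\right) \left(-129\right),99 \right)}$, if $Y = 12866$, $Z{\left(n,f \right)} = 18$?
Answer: $21818$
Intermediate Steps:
$\left(8934 + Y\right) + Z{\left(\left(-1\right) \left(-129\right),99 \right)} = \left(8934 + 12866\right) + 18 = 21800 + 18 = 21818$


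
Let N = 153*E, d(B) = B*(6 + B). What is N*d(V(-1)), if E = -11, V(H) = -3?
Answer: 15147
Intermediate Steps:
N = -1683 (N = 153*(-11) = -1683)
N*d(V(-1)) = -(-5049)*(6 - 3) = -(-5049)*3 = -1683*(-9) = 15147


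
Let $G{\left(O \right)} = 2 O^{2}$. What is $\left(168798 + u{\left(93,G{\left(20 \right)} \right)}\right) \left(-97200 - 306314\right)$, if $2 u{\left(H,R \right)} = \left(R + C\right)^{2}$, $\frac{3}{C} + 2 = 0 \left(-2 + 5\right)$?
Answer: $- \frac{787012293301}{4} \approx -1.9675 \cdot 10^{11}$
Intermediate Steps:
$C = - \frac{3}{2}$ ($C = \frac{3}{-2 + 0 \left(-2 + 5\right)} = \frac{3}{-2 + 0 \cdot 3} = \frac{3}{-2 + 0} = \frac{3}{-2} = 3 \left(- \frac{1}{2}\right) = - \frac{3}{2} \approx -1.5$)
$u{\left(H,R \right)} = \frac{\left(- \frac{3}{2} + R\right)^{2}}{2}$ ($u{\left(H,R \right)} = \frac{\left(R - \frac{3}{2}\right)^{2}}{2} = \frac{\left(- \frac{3}{2} + R\right)^{2}}{2}$)
$\left(168798 + u{\left(93,G{\left(20 \right)} \right)}\right) \left(-97200 - 306314\right) = \left(168798 + \frac{\left(-3 + 2 \cdot 2 \cdot 20^{2}\right)^{2}}{8}\right) \left(-97200 - 306314\right) = \left(168798 + \frac{\left(-3 + 2 \cdot 2 \cdot 400\right)^{2}}{8}\right) \left(-403514\right) = \left(168798 + \frac{\left(-3 + 2 \cdot 800\right)^{2}}{8}\right) \left(-403514\right) = \left(168798 + \frac{\left(-3 + 1600\right)^{2}}{8}\right) \left(-403514\right) = \left(168798 + \frac{1597^{2}}{8}\right) \left(-403514\right) = \left(168798 + \frac{1}{8} \cdot 2550409\right) \left(-403514\right) = \left(168798 + \frac{2550409}{8}\right) \left(-403514\right) = \frac{3900793}{8} \left(-403514\right) = - \frac{787012293301}{4}$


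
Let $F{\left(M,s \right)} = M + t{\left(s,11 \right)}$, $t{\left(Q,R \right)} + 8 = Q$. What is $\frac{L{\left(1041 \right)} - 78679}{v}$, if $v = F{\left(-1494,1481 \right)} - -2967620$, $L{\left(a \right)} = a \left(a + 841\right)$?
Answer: $\frac{1880483}{2967599} \approx 0.63367$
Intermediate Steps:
$t{\left(Q,R \right)} = -8 + Q$
$L{\left(a \right)} = a \left(841 + a\right)$
$F{\left(M,s \right)} = -8 + M + s$ ($F{\left(M,s \right)} = M + \left(-8 + s\right) = -8 + M + s$)
$v = 2967599$ ($v = \left(-8 - 1494 + 1481\right) - -2967620 = -21 + 2967620 = 2967599$)
$\frac{L{\left(1041 \right)} - 78679}{v} = \frac{1041 \left(841 + 1041\right) - 78679}{2967599} = \left(1041 \cdot 1882 - 78679\right) \frac{1}{2967599} = \left(1959162 - 78679\right) \frac{1}{2967599} = 1880483 \cdot \frac{1}{2967599} = \frac{1880483}{2967599}$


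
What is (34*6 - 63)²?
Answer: 19881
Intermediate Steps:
(34*6 - 63)² = (204 - 63)² = 141² = 19881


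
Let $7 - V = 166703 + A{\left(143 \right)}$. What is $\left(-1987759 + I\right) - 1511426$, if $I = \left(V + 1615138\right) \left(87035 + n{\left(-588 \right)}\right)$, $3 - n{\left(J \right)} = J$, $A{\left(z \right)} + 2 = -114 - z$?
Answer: $126940374641$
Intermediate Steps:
$A{\left(z \right)} = -116 - z$ ($A{\left(z \right)} = -2 - \left(114 + z\right) = -116 - z$)
$V = -166437$ ($V = 7 - \left(166703 - 259\right) = 7 - 166444 = -166437$)
$n{\left(J \right)} = 3 - J$
$I = 126943873826$ ($I = \left(-166437 + 1615138\right) \left(87035 + \left(3 - -588\right)\right) = 1448701 \left(87035 + \left(3 + 588\right)\right) = 1448701 \left(87035 + 591\right) = 1448701 \cdot 87626 = 126943873826$)
$\left(-1987759 + I\right) - 1511426 = \left(-1987759 + 126943873826\right) - 1511426 = 126941886067 - 1511426 = 126940374641$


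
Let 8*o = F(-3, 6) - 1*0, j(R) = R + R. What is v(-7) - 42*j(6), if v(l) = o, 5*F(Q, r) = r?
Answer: -10077/20 ≈ -503.85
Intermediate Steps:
F(Q, r) = r/5
j(R) = 2*R
o = 3/20 (o = ((⅕)*6 - 1*0)/8 = (6/5 + 0)/8 = (⅛)*(6/5) = 3/20 ≈ 0.15000)
v(l) = 3/20
v(-7) - 42*j(6) = 3/20 - 84*6 = 3/20 - 42*12 = 3/20 - 504 = -10077/20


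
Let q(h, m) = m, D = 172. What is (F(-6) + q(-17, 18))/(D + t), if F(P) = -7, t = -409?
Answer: -11/237 ≈ -0.046413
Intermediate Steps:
(F(-6) + q(-17, 18))/(D + t) = (-7 + 18)/(172 - 409) = 11/(-237) = 11*(-1/237) = -11/237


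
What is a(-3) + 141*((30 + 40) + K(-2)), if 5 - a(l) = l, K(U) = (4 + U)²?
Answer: 10442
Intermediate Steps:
a(l) = 5 - l
a(-3) + 141*((30 + 40) + K(-2)) = (5 - 1*(-3)) + 141*((30 + 40) + (4 - 2)²) = (5 + 3) + 141*(70 + 2²) = 8 + 141*(70 + 4) = 8 + 141*74 = 8 + 10434 = 10442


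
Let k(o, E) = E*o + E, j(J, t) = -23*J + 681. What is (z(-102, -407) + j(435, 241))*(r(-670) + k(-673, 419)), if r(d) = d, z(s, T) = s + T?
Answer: 2775246254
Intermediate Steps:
j(J, t) = 681 - 23*J
z(s, T) = T + s
k(o, E) = E + E*o
(z(-102, -407) + j(435, 241))*(r(-670) + k(-673, 419)) = ((-407 - 102) + (681 - 23*435))*(-670 + 419*(1 - 673)) = (-509 + (681 - 10005))*(-670 + 419*(-672)) = (-509 - 9324)*(-670 - 281568) = -9833*(-282238) = 2775246254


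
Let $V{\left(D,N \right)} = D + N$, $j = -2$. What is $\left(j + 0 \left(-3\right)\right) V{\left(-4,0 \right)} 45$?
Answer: $360$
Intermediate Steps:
$\left(j + 0 \left(-3\right)\right) V{\left(-4,0 \right)} 45 = \left(-2 + 0 \left(-3\right)\right) \left(-4 + 0\right) 45 = \left(-2 + 0\right) \left(-4\right) 45 = \left(-2\right) \left(-4\right) 45 = 8 \cdot 45 = 360$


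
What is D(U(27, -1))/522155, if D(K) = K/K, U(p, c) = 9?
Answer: 1/522155 ≈ 1.9151e-6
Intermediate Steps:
D(K) = 1
D(U(27, -1))/522155 = 1/522155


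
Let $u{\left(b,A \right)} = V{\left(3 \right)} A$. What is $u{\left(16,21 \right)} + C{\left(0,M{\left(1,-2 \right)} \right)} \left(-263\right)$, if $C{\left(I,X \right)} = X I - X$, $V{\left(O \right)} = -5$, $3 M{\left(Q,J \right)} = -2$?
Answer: $- \frac{841}{3} \approx -280.33$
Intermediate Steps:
$M{\left(Q,J \right)} = - \frac{2}{3}$ ($M{\left(Q,J \right)} = \frac{1}{3} \left(-2\right) = - \frac{2}{3}$)
$C{\left(I,X \right)} = - X + I X$ ($C{\left(I,X \right)} = I X - X = - X + I X$)
$u{\left(b,A \right)} = - 5 A$
$u{\left(16,21 \right)} + C{\left(0,M{\left(1,-2 \right)} \right)} \left(-263\right) = \left(-5\right) 21 + - \frac{2 \left(-1 + 0\right)}{3} \left(-263\right) = -105 + \left(- \frac{2}{3}\right) \left(-1\right) \left(-263\right) = -105 + \frac{2}{3} \left(-263\right) = -105 - \frac{526}{3} = - \frac{841}{3}$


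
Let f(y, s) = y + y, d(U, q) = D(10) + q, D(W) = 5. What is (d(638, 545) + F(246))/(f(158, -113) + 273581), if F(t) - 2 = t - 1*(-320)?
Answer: 86/21069 ≈ 0.0040818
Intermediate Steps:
F(t) = 322 + t (F(t) = 2 + (t - 1*(-320)) = 2 + (t + 320) = 2 + (320 + t) = 322 + t)
d(U, q) = 5 + q
f(y, s) = 2*y
(d(638, 545) + F(246))/(f(158, -113) + 273581) = ((5 + 545) + (322 + 246))/(2*158 + 273581) = (550 + 568)/(316 + 273581) = 1118/273897 = 1118*(1/273897) = 86/21069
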